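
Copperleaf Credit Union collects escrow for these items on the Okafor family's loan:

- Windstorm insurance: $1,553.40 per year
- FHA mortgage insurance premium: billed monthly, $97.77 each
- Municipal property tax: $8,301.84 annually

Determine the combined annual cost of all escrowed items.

$11,028.48

Windstorm insurance — $1,553.40 per year
FHA mortgage insurance premium — $97.77 × 12 = $1,173.24 per year
Municipal property tax — $8,301.84 per year
Total annual escrow = $1,553.40 + $1,173.24 + $8,301.84 = $11,028.48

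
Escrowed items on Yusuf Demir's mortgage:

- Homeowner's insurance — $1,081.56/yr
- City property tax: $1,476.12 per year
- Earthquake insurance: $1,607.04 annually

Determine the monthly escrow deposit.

Homeowner's insurance — $1,081.56
City property tax — $1,476.12
Earthquake insurance — $1,607.04
Annual escrow total = $4,164.72
Per month = $4,164.72 ÷ 12 = $347.06

$347.06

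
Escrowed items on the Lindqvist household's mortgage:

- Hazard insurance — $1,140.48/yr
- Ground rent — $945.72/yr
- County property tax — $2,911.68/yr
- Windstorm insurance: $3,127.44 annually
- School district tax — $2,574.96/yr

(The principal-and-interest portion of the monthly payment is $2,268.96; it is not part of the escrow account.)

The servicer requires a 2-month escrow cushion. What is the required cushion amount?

$1,783.38

Hazard insurance = $1,140.48
Ground rent = $945.72
County property tax = $2,911.68
Windstorm insurance = $3,127.44
School district tax = $2,574.96
Total per year = $1,140.48 + $945.72 + $2,911.68 + $3,127.44 + $2,574.96 = $10,700.28
Base monthly escrow = $10,700.28 ÷ 12 = $891.69
Reserve = 2 × $891.69 = $1,783.38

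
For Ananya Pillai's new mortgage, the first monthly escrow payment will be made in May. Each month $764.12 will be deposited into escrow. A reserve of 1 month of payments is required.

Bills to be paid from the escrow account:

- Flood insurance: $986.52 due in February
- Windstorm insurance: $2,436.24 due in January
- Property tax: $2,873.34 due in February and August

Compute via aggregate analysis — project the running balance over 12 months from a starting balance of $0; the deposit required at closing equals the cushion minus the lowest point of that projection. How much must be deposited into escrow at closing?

$2,292.36

Cushion = 1 × $764.12 = $764.12
Trial balance (start $0, +$764.12 each month, − disbursements):
  May: +$764.12 → $764.12
  Jun: +$764.12 → $1,528.24
  Jul: +$764.12 → $2,292.36
  Aug: +$764.12 − $2,873.34 → $183.14
  Sep: +$764.12 → $947.26
  Oct: +$764.12 → $1,711.38
  Nov: +$764.12 → $2,475.50
  Dec: +$764.12 → $3,239.62
  Jan: +$764.12 − $2,436.24 → $1,567.50
  Feb: +$764.12 − $3,859.86 → -$1,528.24
  Mar: +$764.12 → -$764.12
  Apr: +$764.12 → $0.00
Lowest trial balance = -$1,528.24 (Feb)
Initial deposit = cushion − low point = $764.12 − (-$1,528.24) = $2,292.36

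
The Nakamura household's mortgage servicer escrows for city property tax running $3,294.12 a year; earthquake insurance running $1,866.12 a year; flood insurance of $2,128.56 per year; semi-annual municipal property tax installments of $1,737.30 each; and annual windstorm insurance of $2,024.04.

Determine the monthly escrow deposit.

$1,065.62

City property tax — $3,294.12/yr
Earthquake insurance — $1,866.12/yr
Flood insurance — $2,128.56/yr
Municipal property tax — $1,737.30 × 2 = $3,474.60/yr
Windstorm insurance — $2,024.04/yr
Total per year = $3,294.12 + $1,866.12 + $2,128.56 + $3,474.60 + $2,024.04 = $12,787.44
Monthly = $12,787.44 ÷ 12 = $1,065.62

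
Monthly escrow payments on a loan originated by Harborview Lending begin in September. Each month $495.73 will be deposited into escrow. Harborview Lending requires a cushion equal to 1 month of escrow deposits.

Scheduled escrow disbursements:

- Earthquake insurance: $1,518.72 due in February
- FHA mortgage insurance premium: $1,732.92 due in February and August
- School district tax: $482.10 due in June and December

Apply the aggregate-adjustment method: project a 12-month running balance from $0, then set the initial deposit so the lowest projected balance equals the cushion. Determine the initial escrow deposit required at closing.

Cushion = 1 × $495.73 = $495.73
Trial balance (start $0, +$495.73 each month, − disbursements):
  Sep: +$495.73 → $495.73
  Oct: +$495.73 → $991.46
  Nov: +$495.73 → $1,487.19
  Dec: +$495.73 − $482.10 → $1,500.82
  Jan: +$495.73 → $1,996.55
  Feb: +$495.73 − $3,251.64 → -$759.36
  Mar: +$495.73 → -$263.63
  Apr: +$495.73 → $232.10
  May: +$495.73 → $727.83
  Jun: +$495.73 − $482.10 → $741.46
  Jul: +$495.73 → $1,237.19
  Aug: +$495.73 − $1,732.92 → $0.00
Lowest trial balance = -$759.36 (Feb)
Initial deposit = cushion − low point = $495.73 − (-$759.36) = $1,255.09

$1,255.09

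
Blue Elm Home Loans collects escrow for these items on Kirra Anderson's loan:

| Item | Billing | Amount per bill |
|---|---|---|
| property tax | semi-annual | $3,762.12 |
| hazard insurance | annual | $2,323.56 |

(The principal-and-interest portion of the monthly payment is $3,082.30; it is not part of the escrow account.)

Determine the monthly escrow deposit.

$820.65

Property tax — $3,762.12 × 2 = $7,524.24 annually
Hazard insurance — $2,323.56 annually
Combined annual = $7,524.24 + $2,323.56 = $9,847.80
Base monthly escrow = $9,847.80 ÷ 12 = $820.65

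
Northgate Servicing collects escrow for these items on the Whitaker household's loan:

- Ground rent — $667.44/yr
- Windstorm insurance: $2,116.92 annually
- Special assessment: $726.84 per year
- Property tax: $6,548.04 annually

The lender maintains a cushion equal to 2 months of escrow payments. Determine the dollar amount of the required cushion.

Ground rent: $667.44/yr
Windstorm insurance: $2,116.92/yr
Special assessment: $726.84/yr
Property tax: $6,548.04/yr
Combined annual = $667.44 + $2,116.92 + $726.84 + $6,548.04 = $10,059.24
Per month = $10,059.24 / 12 = $838.27
Required cushion = 2 × $838.27 = $1,676.54

$1,676.54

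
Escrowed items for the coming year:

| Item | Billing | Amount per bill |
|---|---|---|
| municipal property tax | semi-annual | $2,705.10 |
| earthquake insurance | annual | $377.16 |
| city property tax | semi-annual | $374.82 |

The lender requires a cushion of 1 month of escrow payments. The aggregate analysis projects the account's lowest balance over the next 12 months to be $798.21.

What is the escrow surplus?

$253.46

Municipal property tax = $2,705.10 × 2 = $5,410.20/yr
Earthquake insurance = $377.16/yr
City property tax = $374.82 × 2 = $749.64/yr
Yearly total = $5,410.20 + $377.16 + $749.64 = $6,537.00
Per month = $6,537.00 / 12 = $544.75
Required cushion = 1 × $544.75 = $544.75
Excess over cushion: $798.21 − $544.75 = $253.46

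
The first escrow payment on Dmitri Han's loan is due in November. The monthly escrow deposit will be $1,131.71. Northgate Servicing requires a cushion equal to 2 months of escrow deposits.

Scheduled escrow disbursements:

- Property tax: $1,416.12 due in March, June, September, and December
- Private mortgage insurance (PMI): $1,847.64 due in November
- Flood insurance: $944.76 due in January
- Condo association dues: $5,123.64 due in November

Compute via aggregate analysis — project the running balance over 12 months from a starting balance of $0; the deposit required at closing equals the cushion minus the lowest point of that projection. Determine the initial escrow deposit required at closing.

Cushion = 2 × $1,131.71 = $2,263.42
Trial balance (start $0, +$1,131.71 each month, − disbursements):
  Nov: +$1,131.71 − $6,971.28 → -$5,839.57
  Dec: +$1,131.71 − $1,416.12 → -$6,123.98
  Jan: +$1,131.71 − $944.76 → -$5,937.03
  Feb: +$1,131.71 → -$4,805.32
  Mar: +$1,131.71 − $1,416.12 → -$5,089.73
  Apr: +$1,131.71 → -$3,958.02
  May: +$1,131.71 → -$2,826.31
  Jun: +$1,131.71 − $1,416.12 → -$3,110.72
  Jul: +$1,131.71 → -$1,979.01
  Aug: +$1,131.71 → -$847.30
  Sep: +$1,131.71 − $1,416.12 → -$1,131.71
  Oct: +$1,131.71 → $0.00
Lowest trial balance = -$6,123.98 (Dec)
Initial deposit = cushion − low point = $2,263.42 − (-$6,123.98) = $8,387.40

$8,387.40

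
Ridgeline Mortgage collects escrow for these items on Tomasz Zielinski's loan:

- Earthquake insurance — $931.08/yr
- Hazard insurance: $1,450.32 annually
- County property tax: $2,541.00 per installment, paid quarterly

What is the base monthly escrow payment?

Earthquake insurance — $931.08 annually
Hazard insurance — $1,450.32 annually
County property tax — $2,541.00 × 4 = $10,164.00 annually
Combined annual = $931.08 + $1,450.32 + $10,164.00 = $12,545.40
Per month = $12,545.40 / 12 = $1,045.45

$1,045.45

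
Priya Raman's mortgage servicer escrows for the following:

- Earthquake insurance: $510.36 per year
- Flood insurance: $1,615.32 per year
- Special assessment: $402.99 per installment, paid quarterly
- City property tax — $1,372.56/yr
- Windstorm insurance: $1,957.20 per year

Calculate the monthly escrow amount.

Earthquake insurance: $510.36
Flood insurance: $1,615.32
Special assessment: $402.99 × 4 = $1,611.96
City property tax: $1,372.56
Windstorm insurance: $1,957.20
Annual escrow total = $510.36 + $1,615.32 + $1,611.96 + $1,372.56 + $1,957.20 = $7,067.40
Monthly escrow = $7,067.40 / 12 = $588.95

$588.95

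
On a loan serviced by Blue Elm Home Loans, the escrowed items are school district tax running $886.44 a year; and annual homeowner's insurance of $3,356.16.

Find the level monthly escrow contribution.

$353.55

School district tax — $886.44 annually
Homeowner's insurance — $3,356.16 annually
Yearly total = $4,242.60
Base monthly escrow = $4,242.60 / 12 = $353.55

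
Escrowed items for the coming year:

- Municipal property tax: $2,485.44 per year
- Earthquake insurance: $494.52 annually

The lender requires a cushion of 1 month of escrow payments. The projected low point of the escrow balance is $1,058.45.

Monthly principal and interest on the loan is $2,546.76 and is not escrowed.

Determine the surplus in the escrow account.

$810.12

Municipal property tax: $2,485.44/yr
Earthquake insurance: $494.52/yr
Total annual escrow = $2,979.96
Monthly = $2,979.96 ÷ 12 = $248.33
Cushion = 1 × $248.33 = $248.33
Excess over cushion: $1,058.45 − $248.33 = $810.12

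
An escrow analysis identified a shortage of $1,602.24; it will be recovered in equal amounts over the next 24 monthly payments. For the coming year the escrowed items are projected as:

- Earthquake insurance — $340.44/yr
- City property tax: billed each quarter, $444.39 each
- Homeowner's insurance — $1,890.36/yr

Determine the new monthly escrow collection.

Earthquake insurance: $340.44 per year
City property tax: $444.39 × 4 = $1,777.56 per year
Homeowner's insurance: $1,890.36 per year
Annual escrow total = $340.44 + $1,777.56 + $1,890.36 = $4,008.36
Monthly escrow = $4,008.36 / 12 = $334.03
Shortage per month = $1,602.24 ÷ 24 = $66.76
New monthly escrow = $334.03 + $66.76 = $400.79

$400.79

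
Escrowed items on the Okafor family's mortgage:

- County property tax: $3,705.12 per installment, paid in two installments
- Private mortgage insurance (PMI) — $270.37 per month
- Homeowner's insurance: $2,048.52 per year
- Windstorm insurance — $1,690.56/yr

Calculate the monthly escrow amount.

$1,199.48

County property tax = $3,705.12 × 2 = $7,410.24
Private mortgage insurance (PMI) = $270.37 × 12 = $3,244.44
Homeowner's insurance = $2,048.52
Windstorm insurance = $1,690.56
Yearly total = $14,393.76
Monthly = $14,393.76 / 12 = $1,199.48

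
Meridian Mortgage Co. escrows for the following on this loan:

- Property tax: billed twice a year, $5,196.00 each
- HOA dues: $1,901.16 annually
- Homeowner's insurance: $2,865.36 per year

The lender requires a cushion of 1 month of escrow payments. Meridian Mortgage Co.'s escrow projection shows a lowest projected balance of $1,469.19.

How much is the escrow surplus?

Property tax — $5,196.00 × 2 = $10,392.00 annually
HOA dues — $1,901.16 annually
Homeowner's insurance — $2,865.36 annually
Combined annual = $10,392.00 + $1,901.16 + $2,865.36 = $15,158.52
Per month = $15,158.52 ÷ 12 = $1,263.21
Required cushion = 1 × $1,263.21 = $1,263.21
Excess over cushion: $1,469.19 − $1,263.21 = $205.98

$205.98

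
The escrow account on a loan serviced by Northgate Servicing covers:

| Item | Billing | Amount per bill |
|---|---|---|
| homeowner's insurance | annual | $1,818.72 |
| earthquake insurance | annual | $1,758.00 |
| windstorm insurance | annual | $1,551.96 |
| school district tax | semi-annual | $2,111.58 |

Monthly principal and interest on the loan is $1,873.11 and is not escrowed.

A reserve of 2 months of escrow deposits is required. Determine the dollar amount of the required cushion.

Homeowner's insurance = $1,818.72 per year
Earthquake insurance = $1,758.00 per year
Windstorm insurance = $1,551.96 per year
School district tax = $2,111.58 × 2 = $4,223.16 per year
Combined annual = $1,818.72 + $1,758.00 + $1,551.96 + $4,223.16 = $9,351.84
Per month = $9,351.84 / 12 = $779.32
Required cushion = 2 × $779.32 = $1,558.64

$1,558.64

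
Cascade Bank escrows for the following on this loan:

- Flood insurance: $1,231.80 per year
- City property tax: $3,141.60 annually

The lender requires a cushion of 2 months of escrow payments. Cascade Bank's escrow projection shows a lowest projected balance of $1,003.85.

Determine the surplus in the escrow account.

$274.95

Flood insurance: $1,231.80/yr
City property tax: $3,141.60/yr
Combined annual = $1,231.80 + $3,141.60 = $4,373.40
Monthly escrow = $4,373.40 / 12 = $364.45
Required reserve = 2 × $364.45 = $728.90
Excess over cushion: $1,003.85 − $728.90 = $274.95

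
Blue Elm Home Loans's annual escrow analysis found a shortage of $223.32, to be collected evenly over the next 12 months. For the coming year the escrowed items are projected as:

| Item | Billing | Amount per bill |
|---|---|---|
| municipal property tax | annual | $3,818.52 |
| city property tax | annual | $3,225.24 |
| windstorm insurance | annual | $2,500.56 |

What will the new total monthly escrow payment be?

$813.97

Municipal property tax = $3,818.52
City property tax = $3,225.24
Windstorm insurance = $2,500.56
Yearly total = $3,818.52 + $3,225.24 + $2,500.56 = $9,544.32
Monthly = $9,544.32 / 12 = $795.36
Shortage per month = $223.32 / 12 = $18.61
Adjusted monthly = $795.36 + $18.61 = $813.97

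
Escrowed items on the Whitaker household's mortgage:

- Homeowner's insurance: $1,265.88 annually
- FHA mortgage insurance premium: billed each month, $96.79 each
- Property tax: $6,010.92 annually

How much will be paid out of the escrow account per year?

Homeowner's insurance — $1,265.88 annually
FHA mortgage insurance premium — $96.79 × 12 = $1,161.48 annually
Property tax — $6,010.92 annually
Combined annual = $1,265.88 + $1,161.48 + $6,010.92 = $8,438.28

$8,438.28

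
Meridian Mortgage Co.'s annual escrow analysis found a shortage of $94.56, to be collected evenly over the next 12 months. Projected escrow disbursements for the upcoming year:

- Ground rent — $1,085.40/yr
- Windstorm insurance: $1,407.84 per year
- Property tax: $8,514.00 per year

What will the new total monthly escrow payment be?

$925.15

Ground rent — $1,085.40 per year
Windstorm insurance — $1,407.84 per year
Property tax — $8,514.00 per year
Total per year = $11,007.24
Monthly = $11,007.24 / 12 = $917.27
Shortage per month = $94.56 / 12 = $7.88
Adjusted monthly = $917.27 + $7.88 = $925.15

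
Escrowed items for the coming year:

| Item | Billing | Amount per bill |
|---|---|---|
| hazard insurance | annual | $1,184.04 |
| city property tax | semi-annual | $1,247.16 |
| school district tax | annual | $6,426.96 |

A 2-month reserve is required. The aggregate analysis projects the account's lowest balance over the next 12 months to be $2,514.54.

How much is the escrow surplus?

Hazard insurance: $1,184.04 per year
City property tax: $1,247.16 × 2 = $2,494.32 per year
School district tax: $6,426.96 per year
Combined annual = $10,105.32
Base monthly escrow = $10,105.32 ÷ 12 = $842.11
Required cushion = 2 × $842.11 = $1,684.22
Excess over cushion: $2,514.54 − $1,684.22 = $830.32

$830.32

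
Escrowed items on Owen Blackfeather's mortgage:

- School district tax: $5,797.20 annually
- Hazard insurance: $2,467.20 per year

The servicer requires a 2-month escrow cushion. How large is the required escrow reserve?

$1,377.40

School district tax = $5,797.20 annually
Hazard insurance = $2,467.20 annually
Total per year = $5,797.20 + $2,467.20 = $8,264.40
Monthly = $8,264.40 / 12 = $688.70
Cushion = 2 × $688.70 = $1,377.40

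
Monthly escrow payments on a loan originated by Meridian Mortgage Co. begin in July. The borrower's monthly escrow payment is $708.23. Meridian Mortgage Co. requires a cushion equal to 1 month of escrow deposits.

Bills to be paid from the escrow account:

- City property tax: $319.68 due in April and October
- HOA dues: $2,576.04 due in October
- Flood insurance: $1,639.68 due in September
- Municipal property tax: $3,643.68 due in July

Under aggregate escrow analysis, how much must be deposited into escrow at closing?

$6,054.39

Cushion = 1 × $708.23 = $708.23
Trial balance (start $0, +$708.23 each month, − disbursements):
  Jul: +$708.23 − $3,643.68 → -$2,935.45
  Aug: +$708.23 → -$2,227.22
  Sep: +$708.23 − $1,639.68 → -$3,158.67
  Oct: +$708.23 − $2,895.72 → -$5,346.16
  Nov: +$708.23 → -$4,637.93
  Dec: +$708.23 → -$3,929.70
  Jan: +$708.23 → -$3,221.47
  Feb: +$708.23 → -$2,513.24
  Mar: +$708.23 → -$1,805.01
  Apr: +$708.23 − $319.68 → -$1,416.46
  May: +$708.23 → -$708.23
  Jun: +$708.23 → $0.00
Lowest trial balance = -$5,346.16 (Oct)
Initial deposit = cushion − low point = $708.23 − (-$5,346.16) = $6,054.39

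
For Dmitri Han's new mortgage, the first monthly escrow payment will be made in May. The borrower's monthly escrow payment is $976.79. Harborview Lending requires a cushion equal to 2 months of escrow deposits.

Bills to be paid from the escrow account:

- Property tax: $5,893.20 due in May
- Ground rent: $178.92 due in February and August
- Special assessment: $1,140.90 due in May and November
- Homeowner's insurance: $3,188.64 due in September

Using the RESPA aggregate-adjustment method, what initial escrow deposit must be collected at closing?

$8,010.89

Cushion = 2 × $976.79 = $1,953.58
Trial balance (start $0, +$976.79 each month, − disbursements):
  May: +$976.79 − $7,034.10 → -$6,057.31
  Jun: +$976.79 → -$5,080.52
  Jul: +$976.79 → -$4,103.73
  Aug: +$976.79 − $178.92 → -$3,305.86
  Sep: +$976.79 − $3,188.64 → -$5,517.71
  Oct: +$976.79 → -$4,540.92
  Nov: +$976.79 − $1,140.90 → -$4,705.03
  Dec: +$976.79 → -$3,728.24
  Jan: +$976.79 → -$2,751.45
  Feb: +$976.79 − $178.92 → -$1,953.58
  Mar: +$976.79 → -$976.79
  Apr: +$976.79 → $0.00
Lowest trial balance = -$6,057.31 (May)
Initial deposit = cushion − low point = $1,953.58 − (-$6,057.31) = $8,010.89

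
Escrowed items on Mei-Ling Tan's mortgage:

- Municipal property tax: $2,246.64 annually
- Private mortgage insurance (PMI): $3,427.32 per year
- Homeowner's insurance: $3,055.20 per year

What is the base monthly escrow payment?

Municipal property tax = $2,246.64/yr
Private mortgage insurance (PMI) = $3,427.32/yr
Homeowner's insurance = $3,055.20/yr
Total per year = $2,246.64 + $3,427.32 + $3,055.20 = $8,729.16
Per month = $8,729.16 / 12 = $727.43

$727.43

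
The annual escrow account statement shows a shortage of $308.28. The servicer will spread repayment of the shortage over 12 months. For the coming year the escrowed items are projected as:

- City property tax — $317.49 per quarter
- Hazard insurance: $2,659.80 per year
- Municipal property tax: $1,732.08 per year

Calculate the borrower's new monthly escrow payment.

$497.51

City property tax = $317.49 × 4 = $1,269.96/yr
Hazard insurance = $2,659.80/yr
Municipal property tax = $1,732.08/yr
Annual escrow total = $1,269.96 + $2,659.80 + $1,732.08 = $5,661.84
Base monthly escrow = $5,661.84 / 12 = $471.82
Shortage spread = $308.28 ÷ 12 = $25.69/mo
Adjusted monthly = $471.82 + $25.69 = $497.51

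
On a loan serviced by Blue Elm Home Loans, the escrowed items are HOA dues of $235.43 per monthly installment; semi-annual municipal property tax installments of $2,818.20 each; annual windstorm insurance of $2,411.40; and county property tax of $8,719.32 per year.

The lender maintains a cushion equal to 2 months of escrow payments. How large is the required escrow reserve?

HOA dues = $235.43 × 12 = $2,825.16/yr
Municipal property tax = $2,818.20 × 2 = $5,636.40/yr
Windstorm insurance = $2,411.40/yr
County property tax = $8,719.32/yr
Yearly total = $19,592.28
Monthly escrow = $19,592.28 ÷ 12 = $1,632.69
Required cushion = 2 × $1,632.69 = $3,265.38

$3,265.38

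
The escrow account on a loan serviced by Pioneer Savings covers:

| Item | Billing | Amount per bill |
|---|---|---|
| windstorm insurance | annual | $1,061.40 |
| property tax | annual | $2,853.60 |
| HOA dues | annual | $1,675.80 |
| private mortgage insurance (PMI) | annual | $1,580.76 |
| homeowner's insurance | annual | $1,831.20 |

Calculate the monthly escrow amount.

Windstorm insurance — $1,061.40 per year
Property tax — $2,853.60 per year
HOA dues — $1,675.80 per year
Private mortgage insurance (PMI) — $1,580.76 per year
Homeowner's insurance — $1,831.20 per year
Annual escrow total = $9,002.76
Per month = $9,002.76 ÷ 12 = $750.23

$750.23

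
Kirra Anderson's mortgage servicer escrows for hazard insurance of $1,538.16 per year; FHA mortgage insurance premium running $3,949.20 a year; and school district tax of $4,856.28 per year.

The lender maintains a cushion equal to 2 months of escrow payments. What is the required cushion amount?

Hazard insurance = $1,538.16 annually
FHA mortgage insurance premium = $3,949.20 annually
School district tax = $4,856.28 annually
Total per year = $1,538.16 + $3,949.20 + $4,856.28 = $10,343.64
Per month = $10,343.64 ÷ 12 = $861.97
Cushion = 2 × $861.97 = $1,723.94

$1,723.94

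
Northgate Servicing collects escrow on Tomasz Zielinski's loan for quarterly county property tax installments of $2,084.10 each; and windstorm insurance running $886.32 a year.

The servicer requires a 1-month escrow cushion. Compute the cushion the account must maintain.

$768.56

County property tax: $2,084.10 × 4 = $8,336.40 annually
Windstorm insurance: $886.32 annually
Annual escrow total = $8,336.40 + $886.32 = $9,222.72
Per month = $9,222.72 ÷ 12 = $768.56
Reserve = 1 × $768.56 = $768.56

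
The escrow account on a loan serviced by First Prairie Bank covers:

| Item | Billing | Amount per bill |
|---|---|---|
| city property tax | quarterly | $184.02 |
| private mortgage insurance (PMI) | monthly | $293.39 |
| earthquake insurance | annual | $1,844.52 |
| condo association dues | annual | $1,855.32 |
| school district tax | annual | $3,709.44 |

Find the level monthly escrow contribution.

City property tax: $184.02 × 4 = $736.08 annually
Private mortgage insurance (PMI): $293.39 × 12 = $3,520.68 annually
Earthquake insurance: $1,844.52 annually
Condo association dues: $1,855.32 annually
School district tax: $3,709.44 annually
Annual escrow total = $11,666.04
Monthly escrow = $11,666.04 ÷ 12 = $972.17

$972.17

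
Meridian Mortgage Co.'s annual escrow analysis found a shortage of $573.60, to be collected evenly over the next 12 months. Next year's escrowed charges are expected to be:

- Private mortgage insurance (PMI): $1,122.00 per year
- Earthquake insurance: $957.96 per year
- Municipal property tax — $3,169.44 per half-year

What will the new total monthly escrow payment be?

$749.37

Private mortgage insurance (PMI) = $1,122.00
Earthquake insurance = $957.96
Municipal property tax = $3,169.44 × 2 = $6,338.88
Annual escrow total = $8,418.84
Per month = $8,418.84 ÷ 12 = $701.57
Shortage per month = $573.60 / 12 = $47.80
Adjusted monthly = $701.57 + $47.80 = $749.37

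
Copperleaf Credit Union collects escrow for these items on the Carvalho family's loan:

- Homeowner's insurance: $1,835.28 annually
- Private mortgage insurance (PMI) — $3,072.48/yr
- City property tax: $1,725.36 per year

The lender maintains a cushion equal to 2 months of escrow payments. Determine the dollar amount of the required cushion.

$1,105.52

Homeowner's insurance = $1,835.28
Private mortgage insurance (PMI) = $3,072.48
City property tax = $1,725.36
Total annual escrow = $1,835.28 + $3,072.48 + $1,725.36 = $6,633.12
Monthly escrow = $6,633.12 ÷ 12 = $552.76
Reserve = 2 × $552.76 = $1,105.52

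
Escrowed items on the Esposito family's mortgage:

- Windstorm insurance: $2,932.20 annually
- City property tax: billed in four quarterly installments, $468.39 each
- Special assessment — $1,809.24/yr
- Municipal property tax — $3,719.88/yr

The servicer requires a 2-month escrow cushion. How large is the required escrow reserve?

$1,722.48

Windstorm insurance: $2,932.20 per year
City property tax: $468.39 × 4 = $1,873.56 per year
Special assessment: $1,809.24 per year
Municipal property tax: $3,719.88 per year
Total annual escrow = $10,334.88
Per month = $10,334.88 ÷ 12 = $861.24
Reserve = 2 × $861.24 = $1,722.48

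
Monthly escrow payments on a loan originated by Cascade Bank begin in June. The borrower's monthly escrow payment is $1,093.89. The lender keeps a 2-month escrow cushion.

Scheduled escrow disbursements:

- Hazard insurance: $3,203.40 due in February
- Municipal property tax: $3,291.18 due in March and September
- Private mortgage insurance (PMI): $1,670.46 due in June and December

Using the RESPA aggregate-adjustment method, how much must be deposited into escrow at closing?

Cushion = 2 × $1,093.89 = $2,187.78
Trial balance (start $0, +$1,093.89 each month, − disbursements):
  Jun: +$1,093.89 − $1,670.46 → -$576.57
  Jul: +$1,093.89 → $517.32
  Aug: +$1,093.89 → $1,611.21
  Sep: +$1,093.89 − $3,291.18 → -$586.08
  Oct: +$1,093.89 → $507.81
  Nov: +$1,093.89 → $1,601.70
  Dec: +$1,093.89 − $1,670.46 → $1,025.13
  Jan: +$1,093.89 → $2,119.02
  Feb: +$1,093.89 − $3,203.40 → $9.51
  Mar: +$1,093.89 − $3,291.18 → -$2,187.78
  Apr: +$1,093.89 → -$1,093.89
  May: +$1,093.89 → $0.00
Lowest trial balance = -$2,187.78 (Mar)
Initial deposit = cushion − low point = $2,187.78 − (-$2,187.78) = $4,375.56

$4,375.56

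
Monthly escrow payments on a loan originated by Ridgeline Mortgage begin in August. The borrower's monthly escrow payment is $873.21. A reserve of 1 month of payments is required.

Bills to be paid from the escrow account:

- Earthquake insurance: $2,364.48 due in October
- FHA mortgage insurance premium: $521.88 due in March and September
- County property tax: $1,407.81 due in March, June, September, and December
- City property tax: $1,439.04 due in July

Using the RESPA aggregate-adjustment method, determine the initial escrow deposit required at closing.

$2,547.75

Cushion = 1 × $873.21 = $873.21
Trial balance (start $0, +$873.21 each month, − disbursements):
  Aug: +$873.21 → $873.21
  Sep: +$873.21 − $1,929.69 → -$183.27
  Oct: +$873.21 − $2,364.48 → -$1,674.54
  Nov: +$873.21 → -$801.33
  Dec: +$873.21 − $1,407.81 → -$1,335.93
  Jan: +$873.21 → -$462.72
  Feb: +$873.21 → $410.49
  Mar: +$873.21 − $1,929.69 → -$645.99
  Apr: +$873.21 → $227.22
  May: +$873.21 → $1,100.43
  Jun: +$873.21 − $1,407.81 → $565.83
  Jul: +$873.21 − $1,439.04 → $0.00
Lowest trial balance = -$1,674.54 (Oct)
Initial deposit = cushion − low point = $873.21 − (-$1,674.54) = $2,547.75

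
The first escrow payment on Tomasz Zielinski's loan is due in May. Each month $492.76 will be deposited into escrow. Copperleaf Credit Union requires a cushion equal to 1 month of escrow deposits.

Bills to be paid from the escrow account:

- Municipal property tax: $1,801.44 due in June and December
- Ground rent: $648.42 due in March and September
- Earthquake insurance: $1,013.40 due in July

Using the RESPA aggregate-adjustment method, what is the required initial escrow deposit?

Cushion = 1 × $492.76 = $492.76
Trial balance (start $0, +$492.76 each month, − disbursements):
  May: +$492.76 → $492.76
  Jun: +$492.76 − $1,801.44 → -$815.92
  Jul: +$492.76 − $1,013.40 → -$1,336.56
  Aug: +$492.76 → -$843.80
  Sep: +$492.76 − $648.42 → -$999.46
  Oct: +$492.76 → -$506.70
  Nov: +$492.76 → -$13.94
  Dec: +$492.76 − $1,801.44 → -$1,322.62
  Jan: +$492.76 → -$829.86
  Feb: +$492.76 → -$337.10
  Mar: +$492.76 − $648.42 → -$492.76
  Apr: +$492.76 → $0.00
Lowest trial balance = -$1,336.56 (Jul)
Initial deposit = cushion − low point = $492.76 − (-$1,336.56) = $1,829.32

$1,829.32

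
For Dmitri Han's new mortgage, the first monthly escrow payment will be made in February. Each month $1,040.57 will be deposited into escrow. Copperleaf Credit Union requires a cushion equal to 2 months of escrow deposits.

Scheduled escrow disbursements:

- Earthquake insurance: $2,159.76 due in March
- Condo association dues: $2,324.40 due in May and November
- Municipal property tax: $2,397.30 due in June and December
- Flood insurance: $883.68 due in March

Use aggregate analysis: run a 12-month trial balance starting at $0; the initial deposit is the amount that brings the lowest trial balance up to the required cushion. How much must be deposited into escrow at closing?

Cushion = 2 × $1,040.57 = $2,081.14
Trial balance (start $0, +$1,040.57 each month, − disbursements):
  Feb: +$1,040.57 → $1,040.57
  Mar: +$1,040.57 − $3,043.44 → -$962.30
  Apr: +$1,040.57 → $78.27
  May: +$1,040.57 − $2,324.40 → -$1,205.56
  Jun: +$1,040.57 − $2,397.30 → -$2,562.29
  Jul: +$1,040.57 → -$1,521.72
  Aug: +$1,040.57 → -$481.15
  Sep: +$1,040.57 → $559.42
  Oct: +$1,040.57 → $1,599.99
  Nov: +$1,040.57 − $2,324.40 → $316.16
  Dec: +$1,040.57 − $2,397.30 → -$1,040.57
  Jan: +$1,040.57 → $0.00
Lowest trial balance = -$2,562.29 (Jun)
Initial deposit = cushion − low point = $2,081.14 − (-$2,562.29) = $4,643.43

$4,643.43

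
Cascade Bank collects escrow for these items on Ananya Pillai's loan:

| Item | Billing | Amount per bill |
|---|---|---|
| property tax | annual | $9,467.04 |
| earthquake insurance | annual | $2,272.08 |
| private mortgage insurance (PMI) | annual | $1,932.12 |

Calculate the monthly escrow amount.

$1,139.27

Property tax = $9,467.04/yr
Earthquake insurance = $2,272.08/yr
Private mortgage insurance (PMI) = $1,932.12/yr
Total per year = $9,467.04 + $2,272.08 + $1,932.12 = $13,671.24
Per month = $13,671.24 ÷ 12 = $1,139.27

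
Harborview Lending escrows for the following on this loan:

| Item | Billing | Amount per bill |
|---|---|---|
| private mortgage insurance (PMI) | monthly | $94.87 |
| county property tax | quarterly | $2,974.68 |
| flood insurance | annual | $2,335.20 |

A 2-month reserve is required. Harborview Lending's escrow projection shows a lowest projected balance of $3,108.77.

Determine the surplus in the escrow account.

Private mortgage insurance (PMI) — $94.87 × 12 = $1,138.44 per year
County property tax — $2,974.68 × 4 = $11,898.72 per year
Flood insurance — $2,335.20 per year
Total annual escrow = $1,138.44 + $11,898.72 + $2,335.20 = $15,372.36
Base monthly escrow = $15,372.36 ÷ 12 = $1,281.03
Cushion = 2 × $1,281.03 = $2,562.06
Surplus = $3,108.77 − $2,562.06 = $546.71

$546.71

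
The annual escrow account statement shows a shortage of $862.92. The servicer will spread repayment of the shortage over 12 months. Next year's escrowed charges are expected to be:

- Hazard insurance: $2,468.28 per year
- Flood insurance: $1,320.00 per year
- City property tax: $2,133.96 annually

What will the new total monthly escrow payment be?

$565.43

Hazard insurance = $2,468.28 per year
Flood insurance = $1,320.00 per year
City property tax = $2,133.96 per year
Annual escrow total = $2,468.28 + $1,320.00 + $2,133.96 = $5,922.24
Monthly escrow = $5,922.24 ÷ 12 = $493.52
Monthly shortage recovery: $862.92 / 12 = $71.91
Adjusted monthly = $493.52 + $71.91 = $565.43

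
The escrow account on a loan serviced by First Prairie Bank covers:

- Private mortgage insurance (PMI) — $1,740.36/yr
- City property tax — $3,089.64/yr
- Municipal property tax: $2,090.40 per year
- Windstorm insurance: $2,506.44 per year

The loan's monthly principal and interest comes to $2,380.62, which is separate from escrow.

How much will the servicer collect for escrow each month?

$785.57

Private mortgage insurance (PMI) = $1,740.36/yr
City property tax = $3,089.64/yr
Municipal property tax = $2,090.40/yr
Windstorm insurance = $2,506.44/yr
Combined annual = $9,426.84
Base monthly escrow = $9,426.84 ÷ 12 = $785.57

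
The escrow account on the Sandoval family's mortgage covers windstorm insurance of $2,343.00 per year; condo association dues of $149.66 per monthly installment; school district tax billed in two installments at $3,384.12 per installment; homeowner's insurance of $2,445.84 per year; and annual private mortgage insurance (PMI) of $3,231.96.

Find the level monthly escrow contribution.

Windstorm insurance — $2,343.00/yr
Condo association dues — $149.66 × 12 = $1,795.92/yr
School district tax — $3,384.12 × 2 = $6,768.24/yr
Homeowner's insurance — $2,445.84/yr
Private mortgage insurance (PMI) — $3,231.96/yr
Total annual escrow = $16,584.96
Base monthly escrow = $16,584.96 ÷ 12 = $1,382.08

$1,382.08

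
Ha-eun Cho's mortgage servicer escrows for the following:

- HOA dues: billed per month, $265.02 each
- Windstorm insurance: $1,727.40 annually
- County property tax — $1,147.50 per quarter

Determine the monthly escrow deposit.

$791.47

HOA dues — $265.02 × 12 = $3,180.24/yr
Windstorm insurance — $1,727.40/yr
County property tax — $1,147.50 × 4 = $4,590.00/yr
Total annual escrow = $3,180.24 + $1,727.40 + $4,590.00 = $9,497.64
Monthly = $9,497.64 ÷ 12 = $791.47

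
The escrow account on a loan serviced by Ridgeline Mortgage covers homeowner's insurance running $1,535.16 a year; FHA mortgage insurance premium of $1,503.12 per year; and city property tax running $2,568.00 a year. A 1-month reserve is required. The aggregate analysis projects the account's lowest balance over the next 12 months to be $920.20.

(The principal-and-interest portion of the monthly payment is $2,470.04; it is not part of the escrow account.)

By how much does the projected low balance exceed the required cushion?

Homeowner's insurance: $1,535.16 annually
FHA mortgage insurance premium: $1,503.12 annually
City property tax: $2,568.00 annually
Yearly total = $1,535.16 + $1,503.12 + $2,568.00 = $5,606.28
Base monthly escrow = $5,606.28 / 12 = $467.19
Cushion = 1 × $467.19 = $467.19
Surplus = $920.20 − $467.19 = $453.01

$453.01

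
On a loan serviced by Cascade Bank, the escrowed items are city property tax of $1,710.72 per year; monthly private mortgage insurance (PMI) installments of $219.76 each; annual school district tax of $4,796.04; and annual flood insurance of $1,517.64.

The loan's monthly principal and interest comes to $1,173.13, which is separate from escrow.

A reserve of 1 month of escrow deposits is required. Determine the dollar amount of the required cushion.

$888.46

City property tax = $1,710.72 annually
Private mortgage insurance (PMI) = $219.76 × 12 = $2,637.12 annually
School district tax = $4,796.04 annually
Flood insurance = $1,517.64 annually
Combined annual = $1,710.72 + $2,637.12 + $4,796.04 + $1,517.64 = $10,661.52
Monthly = $10,661.52 ÷ 12 = $888.46
Cushion = 1 × $888.46 = $888.46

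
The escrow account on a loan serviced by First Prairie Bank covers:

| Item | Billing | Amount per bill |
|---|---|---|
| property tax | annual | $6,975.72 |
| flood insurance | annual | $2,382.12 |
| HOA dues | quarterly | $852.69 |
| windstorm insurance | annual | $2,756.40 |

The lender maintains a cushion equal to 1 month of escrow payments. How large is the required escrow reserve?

Property tax — $6,975.72
Flood insurance — $2,382.12
HOA dues — $852.69 × 4 = $3,410.76
Windstorm insurance — $2,756.40
Total per year = $6,975.72 + $2,382.12 + $3,410.76 + $2,756.40 = $15,525.00
Monthly escrow = $15,525.00 ÷ 12 = $1,293.75
Required cushion = 1 × $1,293.75 = $1,293.75

$1,293.75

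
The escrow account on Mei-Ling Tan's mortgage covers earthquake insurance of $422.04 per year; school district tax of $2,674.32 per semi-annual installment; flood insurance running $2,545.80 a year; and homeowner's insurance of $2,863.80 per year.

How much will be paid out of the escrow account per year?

Earthquake insurance = $422.04/yr
School district tax = $2,674.32 × 2 = $5,348.64/yr
Flood insurance = $2,545.80/yr
Homeowner's insurance = $2,863.80/yr
Total annual escrow = $422.04 + $5,348.64 + $2,545.80 + $2,863.80 = $11,180.28

$11,180.28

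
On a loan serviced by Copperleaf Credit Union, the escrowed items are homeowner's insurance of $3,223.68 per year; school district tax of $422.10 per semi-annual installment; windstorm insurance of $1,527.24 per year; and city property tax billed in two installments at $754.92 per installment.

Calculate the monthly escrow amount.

$592.08

Homeowner's insurance — $3,223.68
School district tax — $422.10 × 2 = $844.20
Windstorm insurance — $1,527.24
City property tax — $754.92 × 2 = $1,509.84
Yearly total = $7,104.96
Base monthly escrow = $7,104.96 / 12 = $592.08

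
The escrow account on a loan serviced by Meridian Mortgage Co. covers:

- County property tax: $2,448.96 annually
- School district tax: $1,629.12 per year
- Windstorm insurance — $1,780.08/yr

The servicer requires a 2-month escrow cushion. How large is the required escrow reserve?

$976.36

County property tax — $2,448.96 annually
School district tax — $1,629.12 annually
Windstorm insurance — $1,780.08 annually
Total per year = $5,858.16
Monthly escrow = $5,858.16 ÷ 12 = $488.18
Reserve = 2 × $488.18 = $976.36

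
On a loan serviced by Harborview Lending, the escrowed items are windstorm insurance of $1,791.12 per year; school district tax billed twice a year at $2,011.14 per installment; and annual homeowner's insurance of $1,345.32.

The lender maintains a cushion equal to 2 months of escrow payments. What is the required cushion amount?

$1,193.12

Windstorm insurance: $1,791.12 annually
School district tax: $2,011.14 × 2 = $4,022.28 annually
Homeowner's insurance: $1,345.32 annually
Annual escrow total = $7,158.72
Monthly escrow = $7,158.72 / 12 = $596.56
Required cushion = 2 × $596.56 = $1,193.12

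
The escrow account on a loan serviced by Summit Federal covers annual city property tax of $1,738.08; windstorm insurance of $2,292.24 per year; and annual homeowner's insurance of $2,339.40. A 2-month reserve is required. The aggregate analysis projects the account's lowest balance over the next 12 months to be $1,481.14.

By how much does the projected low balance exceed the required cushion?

$419.52

City property tax — $1,738.08 per year
Windstorm insurance — $2,292.24 per year
Homeowner's insurance — $2,339.40 per year
Total annual escrow = $6,369.72
Per month = $6,369.72 / 12 = $530.81
Cushion = 2 × $530.81 = $1,061.62
Excess over cushion: $1,481.14 − $1,061.62 = $419.52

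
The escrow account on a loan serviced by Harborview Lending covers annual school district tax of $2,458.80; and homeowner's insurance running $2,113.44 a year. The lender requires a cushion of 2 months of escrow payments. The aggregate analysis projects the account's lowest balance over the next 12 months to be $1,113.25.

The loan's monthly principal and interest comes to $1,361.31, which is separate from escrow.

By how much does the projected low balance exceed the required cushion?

$351.21

School district tax: $2,458.80/yr
Homeowner's insurance: $2,113.44/yr
Annual escrow total = $2,458.80 + $2,113.44 = $4,572.24
Monthly = $4,572.24 ÷ 12 = $381.02
Cushion = 2 × $381.02 = $762.04
Surplus = $1,113.25 − $762.04 = $351.21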